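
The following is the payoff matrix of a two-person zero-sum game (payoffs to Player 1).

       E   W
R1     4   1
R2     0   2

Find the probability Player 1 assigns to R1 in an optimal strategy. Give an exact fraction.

2/5

Row minima: R1 → 1, R2 → 0; maximin = 1.
Column maxima: E → 4, W → 2; minimax = 2.
1 ≠ 2, so there is no saddle point; optimal play is mixed.
Let Player 1 play R1 with probability p. Expected payoff against E: 4p + 0(1−p) = 4p; against W: 1p + 2(1−p) = −p + 2.
Setting these equal: 4p = −p + 2 ⇒ 5p = 2 ⇒ p = 2/5, and the value is (4)·(2/5) = 8/5.
For Player 2: with q = P(E), equating R1's and R2's payoffs gives 3q + 1 = −2q + 2 ⇒ q = 1/5.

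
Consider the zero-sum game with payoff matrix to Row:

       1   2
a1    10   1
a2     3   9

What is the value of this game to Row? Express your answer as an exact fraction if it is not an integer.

29/5

Row minima: a1 → 1, a2 → 3; maximin = 3.
Column maxima: 1 → 10, 2 → 9; minimax = 9.
3 ≠ 9, so there is no saddle point; optimal play is mixed.
Let Row play a1 with probability p. Expected payoff against 1: 10p + 3(1−p) = 7p + 3; against 2: 1p + 9(1−p) = −8p + 9.
Setting these equal: 7p + 3 = −8p + 9 ⇒ 15p = 6 ⇒ p = 2/5, and the value is (7)·(2/5) + 3 = 29/5.
For Column: with q = P(1), equating a1's and a2's payoffs gives 9q + 1 = −6q + 9 ⇒ q = 8/15.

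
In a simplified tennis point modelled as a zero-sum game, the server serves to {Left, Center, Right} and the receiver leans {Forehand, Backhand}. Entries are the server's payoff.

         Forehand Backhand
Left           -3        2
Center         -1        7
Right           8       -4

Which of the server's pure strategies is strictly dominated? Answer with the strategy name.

Center gives a strictly higher payoff than Left against every column: -1 > -3, 7 > 2.
So Left is strictly dominated and the server never plays it.

Left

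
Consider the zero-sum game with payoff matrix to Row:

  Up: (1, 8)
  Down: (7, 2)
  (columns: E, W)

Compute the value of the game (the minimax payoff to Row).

Row minima: Up → 1, Down → 2; maximin = 2.
Column maxima: E → 7, W → 8; minimax = 7.
2 ≠ 7, so there is no saddle point; optimal play is mixed.
Let Row play Up with probability p. Expected payoff against E: 1p + 7(1−p) = −6p + 7; against W: 8p + 2(1−p) = 6p + 2.
Setting these equal: −6p + 7 = 6p + 2 ⇒ −12p = -5 ⇒ p = 5/12, and the value is (-6)·(5/12) + 7 = 9/2.
For Column: with q = P(E), equating Up's and Down's payoffs gives −7q + 8 = 5q + 2 ⇒ q = 1/2.

9/2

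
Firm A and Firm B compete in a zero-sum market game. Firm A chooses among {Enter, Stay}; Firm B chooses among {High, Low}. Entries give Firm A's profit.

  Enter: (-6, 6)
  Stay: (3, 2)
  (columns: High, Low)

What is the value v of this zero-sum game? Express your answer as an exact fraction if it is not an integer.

30/13

Row minima: Enter → -6, Stay → 2; maximin = 2.
Column maxima: High → 3, Low → 6; minimax = 3.
2 ≠ 3, so there is no saddle point; optimal play is mixed.
Let Firm A play Enter with probability p. Expected payoff against High: (-6)p + 3(1−p) = −9p + 3; against Low: 6p + 2(1−p) = 4p + 2.
Setting these equal: −9p + 3 = 4p + 2 ⇒ −13p = -1 ⇒ p = 1/13, and the value is (-9)·(1/13) + 3 = 30/13.
For Firm B: with q = P(High), equating Enter's and Stay's payoffs gives −12q + 6 = q + 2 ⇒ q = 4/13.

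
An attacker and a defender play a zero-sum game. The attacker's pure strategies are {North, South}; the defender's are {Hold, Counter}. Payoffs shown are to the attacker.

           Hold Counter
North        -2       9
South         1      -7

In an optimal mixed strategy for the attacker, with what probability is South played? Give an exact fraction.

Row minima: North → -2, South → -7; maximin = -2.
Column maxima: Hold → 1, Counter → 9; minimax = 1.
-2 ≠ 1, so there is no saddle point; optimal play is mixed.
Let the attacker play North with probability p. Expected payoff against Hold: (-2)p + 1(1−p) = −3p + 1; against Counter: 9p + (-7)(1−p) = 16p − 7.
Setting these equal: −3p + 1 = 16p − 7 ⇒ −19p = -8 ⇒ p = 8/19, and the value is (-3)·(8/19) + 1 = -5/19.
For the defender: with q = P(Hold), equating North's and South's payoffs gives −11q + 9 = 8q − 7 ⇒ q = 16/19.

11/19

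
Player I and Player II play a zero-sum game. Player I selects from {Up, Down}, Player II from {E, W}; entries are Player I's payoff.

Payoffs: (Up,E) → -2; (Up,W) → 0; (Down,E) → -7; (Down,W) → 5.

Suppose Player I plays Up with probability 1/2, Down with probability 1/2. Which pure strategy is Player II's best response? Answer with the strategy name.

E

If Player II plays E, Player I's expected payoff is (1/2)·(-2) + (1/2)·(-7) = -9/2.
If Player II plays W, Player I's expected payoff is (1/2)·0 + (1/2)·5 = 5/2.
Player II minimizes Player I's payoff; the smallest is -9/2, so the best response is E.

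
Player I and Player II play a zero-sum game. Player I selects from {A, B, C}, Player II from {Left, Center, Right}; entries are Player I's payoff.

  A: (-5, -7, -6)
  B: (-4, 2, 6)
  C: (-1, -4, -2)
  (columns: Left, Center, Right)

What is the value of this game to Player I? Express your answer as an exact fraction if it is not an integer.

-2

Row minima: A → -7, B → -4, C → -4; maximin = -4.
Column maxima: Left → -1, Center → 2, Right → 6; minimax = -1.
-4 ≠ -1, so there is no saddle point; optimal play is mixed.
A is strictly dominated by B, so Player I never plays it.
Right is strictly dominated by Center (it gives Player I strictly more in every row), so Player II never plays it.
On the remaining 2×2 (B, C vs Left, Center):
Let Player I play B with probability p. Expected payoff against Left: (-4)p + (-1)(1−p) = −3p − 1; against Center: 2p + (-4)(1−p) = 6p − 4.
Setting these equal: −3p − 1 = 6p − 4 ⇒ −9p = -3 ⇒ p = 1/3, and the value is (-3)·(1/3) − 1 = -2.
For Player II: with q = P(Left), equating B's and C's payoffs gives −6q + 2 = 3q − 4 ⇒ q = 2/3.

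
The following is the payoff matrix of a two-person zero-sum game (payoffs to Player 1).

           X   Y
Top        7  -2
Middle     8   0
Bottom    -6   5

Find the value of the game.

Row minima: Top → -2, Middle → 0, Bottom → -6; maximin = 0.
Column maxima: X → 8, Y → 5; minimax = 5.
0 ≠ 5, so there is no saddle point; optimal play is mixed.
Top is strictly dominated by Middle, so Player 1 never plays it.
On the remaining 2×2 (Middle, Bottom vs X, Y):
Let Player 1 play Middle with probability p. Expected payoff against X: 8p + (-6)(1−p) = 14p − 6; against Y: 0p + 5(1−p) = −5p + 5.
Setting these equal: 14p − 6 = −5p + 5 ⇒ 19p = 11 ⇒ p = 11/19, and the value is (14)·(11/19) − 6 = 40/19.
For Player 2: with q = P(X), equating Middle's and Bottom's payoffs gives 8q = −11q + 5 ⇒ q = 5/19.

40/19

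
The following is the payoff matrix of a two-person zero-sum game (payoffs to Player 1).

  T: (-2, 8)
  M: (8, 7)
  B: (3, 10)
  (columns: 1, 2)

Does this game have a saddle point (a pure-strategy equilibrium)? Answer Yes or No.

No

Row minima: T → -2, M → 7, B → 3; maximin = 7.
Column maxima: 1 → 8, 2 → 10; minimax = 8.
7 ≠ 8, so no pure-strategy equilibrium exists.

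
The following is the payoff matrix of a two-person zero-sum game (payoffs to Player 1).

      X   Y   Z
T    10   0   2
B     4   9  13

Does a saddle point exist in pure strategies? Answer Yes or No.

No

Row minima: T → 0, B → 4; maximin = 4.
Column maxima: X → 10, Y → 9, Z → 13; minimax = 9.
4 ≠ 9, so no pure-strategy equilibrium exists.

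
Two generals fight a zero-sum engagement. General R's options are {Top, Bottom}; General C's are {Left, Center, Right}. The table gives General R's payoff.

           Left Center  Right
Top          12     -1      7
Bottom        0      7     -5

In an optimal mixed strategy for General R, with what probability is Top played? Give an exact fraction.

Row minima: Top → -1, Bottom → -5; maximin = -1.
Column maxima: Left → 12, Center → 7, Right → 7; minimax = 7.
-1 ≠ 7, so there is no saddle point; optimal play is mixed.
Left is strictly dominated by Right (it gives General R strictly more in every row), so General C never plays it.
On the remaining 2×2 (Top, Bottom vs Center, Right):
Let General R play Top with probability p. Expected payoff against Center: (-1)p + 7(1−p) = −8p + 7; against Right: 7p + (-5)(1−p) = 12p − 5.
Setting these equal: −8p + 7 = 12p − 5 ⇒ −20p = -12 ⇒ p = 3/5, and the value is (-8)·(3/5) + 7 = 11/5.
For General C: with q = P(Center), equating Top's and Bottom's payoffs gives −8q + 7 = 12q − 5 ⇒ q = 3/5.

3/5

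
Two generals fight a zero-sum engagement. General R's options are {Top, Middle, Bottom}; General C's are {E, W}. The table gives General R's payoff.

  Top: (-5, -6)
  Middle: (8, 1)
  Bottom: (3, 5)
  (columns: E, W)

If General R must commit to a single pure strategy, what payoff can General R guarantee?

3

Row minima: Top → -6, Middle → 1, Bottom → 3.
The best of these is 3.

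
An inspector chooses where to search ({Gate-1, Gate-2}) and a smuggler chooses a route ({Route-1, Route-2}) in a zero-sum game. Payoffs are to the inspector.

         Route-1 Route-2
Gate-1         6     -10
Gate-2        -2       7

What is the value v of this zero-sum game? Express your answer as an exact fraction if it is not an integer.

Row minima: Gate-1 → -10, Gate-2 → -2; maximin = -2.
Column maxima: Route-1 → 6, Route-2 → 7; minimax = 6.
-2 ≠ 6, so there is no saddle point; optimal play is mixed.
Let the inspector play Gate-1 with probability p. Expected payoff against Route-1: 6p + (-2)(1−p) = 8p − 2; against Route-2: (-10)p + 7(1−p) = −17p + 7.
Setting these equal: 8p − 2 = −17p + 7 ⇒ 25p = 9 ⇒ p = 9/25, and the value is (8)·(9/25) − 2 = 22/25.
For the smuggler: with q = P(Route-1), equating Gate-1's and Gate-2's payoffs gives 16q − 10 = −9q + 7 ⇒ q = 17/25.

22/25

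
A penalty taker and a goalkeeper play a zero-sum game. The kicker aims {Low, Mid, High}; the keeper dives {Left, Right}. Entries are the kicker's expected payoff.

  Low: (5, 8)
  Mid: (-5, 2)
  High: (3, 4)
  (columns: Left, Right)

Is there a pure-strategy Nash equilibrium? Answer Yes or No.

Row minima: Low → 5, Mid → -5, High → 3; maximin = 5.
Column maxima: Left → 5, Right → 8; minimax = 5.
maximin = minimax = 5, so a saddle point exists.

Yes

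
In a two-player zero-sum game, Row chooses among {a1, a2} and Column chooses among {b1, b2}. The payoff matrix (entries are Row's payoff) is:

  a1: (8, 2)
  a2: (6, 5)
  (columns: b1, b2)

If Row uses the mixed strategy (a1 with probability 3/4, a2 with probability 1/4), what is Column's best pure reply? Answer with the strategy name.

If Column plays b1, Row's expected payoff is (3/4)·8 + (1/4)·6 = 15/2.
If Column plays b2, Row's expected payoff is (3/4)·2 + (1/4)·5 = 11/4.
Column minimizes Row's payoff; the smallest is 11/4, so the best response is b2.

b2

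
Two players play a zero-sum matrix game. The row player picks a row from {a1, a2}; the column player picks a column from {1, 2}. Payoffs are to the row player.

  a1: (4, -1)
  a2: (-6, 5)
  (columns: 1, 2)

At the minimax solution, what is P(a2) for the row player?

Row minima: a1 → -1, a2 → -6; maximin = -1.
Column maxima: 1 → 4, 2 → 5; minimax = 4.
-1 ≠ 4, so there is no saddle point; optimal play is mixed.
Let the row player play a1 with probability p. Expected payoff against 1: 4p + (-6)(1−p) = 10p − 6; against 2: (-1)p + 5(1−p) = −6p + 5.
Setting these equal: 10p − 6 = −6p + 5 ⇒ 16p = 11 ⇒ p = 11/16, and the value is (10)·(11/16) − 6 = 7/8.
For the column player: with q = P(1), equating a1's and a2's payoffs gives 5q − 1 = −11q + 5 ⇒ q = 3/8.

5/16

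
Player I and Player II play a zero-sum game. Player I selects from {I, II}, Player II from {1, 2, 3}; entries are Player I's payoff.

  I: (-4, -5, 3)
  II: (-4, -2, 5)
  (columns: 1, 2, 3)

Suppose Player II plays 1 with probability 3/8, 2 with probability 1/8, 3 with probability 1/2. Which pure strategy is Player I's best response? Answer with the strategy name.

II

Expected payoff of I: (3/8)·(-4) + (1/8)·(-5) + (1/2)·3 = -5/8.
Expected payoff of II: (3/8)·(-4) + (1/8)·(-2) + (1/2)·5 = 3/4.
The largest is 3/4, so Player I's best response is II.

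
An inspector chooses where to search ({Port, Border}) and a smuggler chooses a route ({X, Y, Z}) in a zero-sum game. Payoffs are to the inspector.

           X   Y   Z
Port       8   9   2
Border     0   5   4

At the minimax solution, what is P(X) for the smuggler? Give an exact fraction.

Row minima: Port → 2, Border → 0; maximin = 2.
Column maxima: X → 8, Y → 9, Z → 4; minimax = 4.
2 ≠ 4, so there is no saddle point; optimal play is mixed.
Y is strictly dominated by X (it gives the inspector strictly more in every row), so the smuggler never plays it.
On the remaining 2×2 (Port, Border vs X, Z):
Let the inspector play Port with probability p. Expected payoff against X: 8p + 0(1−p) = 8p; against Z: 2p + 4(1−p) = −2p + 4.
Setting these equal: 8p = −2p + 4 ⇒ 10p = 4 ⇒ p = 2/5, and the value is (8)·(2/5) = 16/5.
For the smuggler: with q = P(X), equating Port's and Border's payoffs gives 6q + 2 = −4q + 4 ⇒ q = 1/5.

1/5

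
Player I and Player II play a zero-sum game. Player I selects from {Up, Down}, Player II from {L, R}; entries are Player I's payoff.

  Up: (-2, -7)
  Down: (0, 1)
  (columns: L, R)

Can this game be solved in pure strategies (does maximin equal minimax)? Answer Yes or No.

Yes

Row minima: Up → -7, Down → 0; maximin = 0.
Column maxima: L → 0, R → 1; minimax = 0.
maximin = minimax = 0, so a saddle point exists.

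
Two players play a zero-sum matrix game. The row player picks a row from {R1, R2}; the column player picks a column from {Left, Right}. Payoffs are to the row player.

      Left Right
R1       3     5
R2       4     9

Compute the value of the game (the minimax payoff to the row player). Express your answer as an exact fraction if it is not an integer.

4

Row minima: R1 → 3, R2 → 4; maximin = 4.
Column maxima: Left → 4, Right → 9; minimax = 4.
Since maximin = minimax = 4, there is a saddle point and the value is 4.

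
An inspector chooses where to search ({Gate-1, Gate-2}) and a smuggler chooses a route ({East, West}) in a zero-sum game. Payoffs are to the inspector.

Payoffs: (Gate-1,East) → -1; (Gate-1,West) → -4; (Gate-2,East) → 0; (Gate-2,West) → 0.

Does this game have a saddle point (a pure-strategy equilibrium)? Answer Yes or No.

Row minima: Gate-1 → -4, Gate-2 → 0; maximin = 0.
Column maxima: East → 0, West → 0; minimax = 0.
maximin = minimax = 0, so a saddle point exists.

Yes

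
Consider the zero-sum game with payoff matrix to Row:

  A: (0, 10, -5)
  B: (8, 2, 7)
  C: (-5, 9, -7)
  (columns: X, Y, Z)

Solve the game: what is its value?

Row minima: A → -5, B → 2, C → -7; maximin = 2.
Column maxima: X → 8, Y → 10, Z → 7; minimax = 7.
2 ≠ 7, so there is no saddle point; optimal play is mixed.
C is strictly dominated by A, so Row never plays it.
X is strictly dominated by Z (it gives Row strictly more in every row), so Column never plays it.
On the remaining 2×2 (A, B vs Y, Z):
Let Row play A with probability p. Expected payoff against Y: 10p + 2(1−p) = 8p + 2; against Z: (-5)p + 7(1−p) = −12p + 7.
Setting these equal: 8p + 2 = −12p + 7 ⇒ 20p = 5 ⇒ p = 1/4, and the value is (8)·(1/4) + 2 = 4.
For Column: with q = P(Y), equating A's and B's payoffs gives 15q − 5 = −5q + 7 ⇒ q = 3/5.

4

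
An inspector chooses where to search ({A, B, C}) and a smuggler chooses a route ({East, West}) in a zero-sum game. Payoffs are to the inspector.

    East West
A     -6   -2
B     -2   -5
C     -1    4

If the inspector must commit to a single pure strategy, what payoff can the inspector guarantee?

Row minima: A → -6, B → -5, C → -1.
The best of these is -1.

-1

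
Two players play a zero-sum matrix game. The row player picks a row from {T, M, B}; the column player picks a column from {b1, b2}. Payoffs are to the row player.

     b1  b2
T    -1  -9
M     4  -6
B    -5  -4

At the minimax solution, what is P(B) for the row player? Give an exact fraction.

Row minima: T → -9, M → -6, B → -5; maximin = -5.
Column maxima: b1 → 4, b2 → -4; minimax = -4.
-5 ≠ -4, so there is no saddle point; optimal play is mixed.
T is strictly dominated by M, so the row player never plays it.
On the remaining 2×2 (M, B vs b1, b2):
Let the row player play M with probability p. Expected payoff against b1: 4p + (-5)(1−p) = 9p − 5; against b2: (-6)p + (-4)(1−p) = −2p − 4.
Setting these equal: 9p − 5 = −2p − 4 ⇒ 11p = 1 ⇒ p = 1/11, and the value is (9)·(1/11) − 5 = -46/11.
For the column player: with q = P(b1), equating M's and B's payoffs gives 10q − 6 = −q − 4 ⇒ q = 2/11.

10/11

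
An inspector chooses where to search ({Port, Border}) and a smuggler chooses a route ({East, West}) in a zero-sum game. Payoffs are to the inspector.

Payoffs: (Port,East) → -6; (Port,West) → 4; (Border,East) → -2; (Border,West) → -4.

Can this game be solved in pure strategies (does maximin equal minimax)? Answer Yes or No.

No

Row minima: Port → -6, Border → -4; maximin = -4.
Column maxima: East → -2, West → 4; minimax = -2.
-4 ≠ -2, so no pure-strategy equilibrium exists.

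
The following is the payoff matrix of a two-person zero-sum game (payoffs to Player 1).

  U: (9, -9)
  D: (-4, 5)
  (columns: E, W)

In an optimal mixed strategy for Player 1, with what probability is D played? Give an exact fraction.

Row minima: U → -9, D → -4; maximin = -4.
Column maxima: E → 9, W → 5; minimax = 5.
-4 ≠ 5, so there is no saddle point; optimal play is mixed.
Let Player 1 play U with probability p. Expected payoff against E: 9p + (-4)(1−p) = 13p − 4; against W: (-9)p + 5(1−p) = −14p + 5.
Setting these equal: 13p − 4 = −14p + 5 ⇒ 27p = 9 ⇒ p = 1/3, and the value is (13)·(1/3) − 4 = 1/3.
For Player 2: with q = P(E), equating U's and D's payoffs gives 18q − 9 = −9q + 5 ⇒ q = 14/27.

2/3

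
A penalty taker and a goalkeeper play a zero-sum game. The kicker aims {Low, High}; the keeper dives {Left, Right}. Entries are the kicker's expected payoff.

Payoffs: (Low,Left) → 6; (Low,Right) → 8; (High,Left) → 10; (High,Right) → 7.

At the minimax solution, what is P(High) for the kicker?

2/5

Row minima: Low → 6, High → 7; maximin = 7.
Column maxima: Left → 10, Right → 8; minimax = 8.
7 ≠ 8, so there is no saddle point; optimal play is mixed.
Let the kicker play Low with probability p. Expected payoff against Left: 6p + 10(1−p) = −4p + 10; against Right: 8p + 7(1−p) = p + 7.
Setting these equal: −4p + 10 = p + 7 ⇒ −5p = -3 ⇒ p = 3/5, and the value is (-4)·(3/5) + 10 = 38/5.
For the keeper: with q = P(Left), equating Low's and High's payoffs gives −2q + 8 = 3q + 7 ⇒ q = 1/5.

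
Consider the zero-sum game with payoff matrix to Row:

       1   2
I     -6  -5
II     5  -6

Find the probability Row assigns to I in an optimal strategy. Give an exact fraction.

Row minima: I → -6, II → -6; maximin = -6.
Column maxima: 1 → 5, 2 → -5; minimax = -5.
-6 ≠ -5, so there is no saddle point; optimal play is mixed.
Let Row play I with probability p. Expected payoff against 1: (-6)p + 5(1−p) = −11p + 5; against 2: (-5)p + (-6)(1−p) = p − 6.
Setting these equal: −11p + 5 = p − 6 ⇒ −12p = -11 ⇒ p = 11/12, and the value is (-11)·(11/12) + 5 = -61/12.
For Column: with q = P(1), equating I's and II's payoffs gives −q − 5 = 11q − 6 ⇒ q = 1/12.

11/12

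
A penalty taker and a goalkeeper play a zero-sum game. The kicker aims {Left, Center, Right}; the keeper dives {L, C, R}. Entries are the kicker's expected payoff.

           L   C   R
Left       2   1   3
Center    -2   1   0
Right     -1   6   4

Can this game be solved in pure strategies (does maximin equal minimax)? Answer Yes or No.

Row minima: Left → 1, Center → -2, Right → -1; maximin = 1.
Column maxima: L → 2, C → 6, R → 4; minimax = 2.
1 ≠ 2, so no pure-strategy equilibrium exists.

No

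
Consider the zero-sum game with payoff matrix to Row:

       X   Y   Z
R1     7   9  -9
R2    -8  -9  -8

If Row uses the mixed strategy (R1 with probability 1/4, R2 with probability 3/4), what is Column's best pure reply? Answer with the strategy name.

If Column plays X, Row's expected payoff is (1/4)·7 + (3/4)·(-8) = -17/4.
If Column plays Y, Row's expected payoff is (1/4)·9 + (3/4)·(-9) = -9/2.
If Column plays Z, Row's expected payoff is (1/4)·(-9) + (3/4)·(-8) = -33/4.
Column minimizes Row's payoff; the smallest is -33/4, so the best response is Z.

Z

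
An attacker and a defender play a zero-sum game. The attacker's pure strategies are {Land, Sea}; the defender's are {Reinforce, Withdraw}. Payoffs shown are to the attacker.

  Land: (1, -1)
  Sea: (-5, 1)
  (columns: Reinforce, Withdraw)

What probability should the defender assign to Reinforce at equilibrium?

Row minima: Land → -1, Sea → -5; maximin = -1.
Column maxima: Reinforce → 1, Withdraw → 1; minimax = 1.
-1 ≠ 1, so there is no saddle point; optimal play is mixed.
Let the attacker play Land with probability p. Expected payoff against Reinforce: 1p + (-5)(1−p) = 6p − 5; against Withdraw: (-1)p + 1(1−p) = −2p + 1.
Setting these equal: 6p − 5 = −2p + 1 ⇒ 8p = 6 ⇒ p = 3/4, and the value is (6)·(3/4) − 5 = -1/2.
For the defender: with q = P(Reinforce), equating Land's and Sea's payoffs gives 2q − 1 = −6q + 1 ⇒ q = 1/4.

1/4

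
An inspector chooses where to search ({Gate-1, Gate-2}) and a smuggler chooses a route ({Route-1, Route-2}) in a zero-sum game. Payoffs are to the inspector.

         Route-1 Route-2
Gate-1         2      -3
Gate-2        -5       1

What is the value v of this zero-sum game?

-13/11

Row minima: Gate-1 → -3, Gate-2 → -5; maximin = -3.
Column maxima: Route-1 → 2, Route-2 → 1; minimax = 1.
-3 ≠ 1, so there is no saddle point; optimal play is mixed.
Let the inspector play Gate-1 with probability p. Expected payoff against Route-1: 2p + (-5)(1−p) = 7p − 5; against Route-2: (-3)p + 1(1−p) = −4p + 1.
Setting these equal: 7p − 5 = −4p + 1 ⇒ 11p = 6 ⇒ p = 6/11, and the value is (7)·(6/11) − 5 = -13/11.
For the smuggler: with q = P(Route-1), equating Gate-1's and Gate-2's payoffs gives 5q − 3 = −6q + 1 ⇒ q = 4/11.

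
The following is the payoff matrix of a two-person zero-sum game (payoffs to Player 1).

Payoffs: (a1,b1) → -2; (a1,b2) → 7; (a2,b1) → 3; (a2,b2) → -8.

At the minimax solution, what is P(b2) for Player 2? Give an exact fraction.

Row minima: a1 → -2, a2 → -8; maximin = -2.
Column maxima: b1 → 3, b2 → 7; minimax = 3.
-2 ≠ 3, so there is no saddle point; optimal play is mixed.
Let Player 1 play a1 with probability p. Expected payoff against b1: (-2)p + 3(1−p) = −5p + 3; against b2: 7p + (-8)(1−p) = 15p − 8.
Setting these equal: −5p + 3 = 15p − 8 ⇒ −20p = -11 ⇒ p = 11/20, and the value is (-5)·(11/20) + 3 = 1/4.
For Player 2: with q = P(b1), equating a1's and a2's payoffs gives −9q + 7 = 11q − 8 ⇒ q = 3/4.

1/4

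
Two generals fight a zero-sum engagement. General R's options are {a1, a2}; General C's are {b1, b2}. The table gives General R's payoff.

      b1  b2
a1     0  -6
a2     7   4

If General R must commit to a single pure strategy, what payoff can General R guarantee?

Row minima: a1 → -6, a2 → 4.
The best of these is 4.

4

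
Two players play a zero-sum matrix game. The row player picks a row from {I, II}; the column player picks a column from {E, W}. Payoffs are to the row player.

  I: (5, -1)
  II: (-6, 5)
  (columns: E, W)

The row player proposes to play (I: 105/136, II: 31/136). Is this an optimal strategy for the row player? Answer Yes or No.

Against E this mix gives (105/136)·5 + (31/136)·(-6) = 339/136.
Against W this mix gives (105/136)·(-1) + (31/136)·5 = 25/68.
The column player will play W, holding the row player to 25/68. Shifting weight toward the row that does better against W would raise this floor (the equalizing mix achieves 19/17 against both W and E), so the proposed strategy is not optimal.

No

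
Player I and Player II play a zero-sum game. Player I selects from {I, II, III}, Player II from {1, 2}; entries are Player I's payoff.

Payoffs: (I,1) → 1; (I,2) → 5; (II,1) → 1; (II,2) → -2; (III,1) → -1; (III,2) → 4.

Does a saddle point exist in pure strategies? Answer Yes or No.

Row minima: I → 1, II → -2, III → -1; maximin = 1.
Column maxima: 1 → 1, 2 → 5; minimax = 1.
maximin = minimax = 1, so a saddle point exists.

Yes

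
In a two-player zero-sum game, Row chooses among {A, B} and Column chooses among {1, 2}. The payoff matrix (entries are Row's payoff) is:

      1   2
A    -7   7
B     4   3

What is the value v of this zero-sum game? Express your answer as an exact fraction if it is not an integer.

Row minima: A → -7, B → 3; maximin = 3.
Column maxima: 1 → 4, 2 → 7; minimax = 4.
3 ≠ 4, so there is no saddle point; optimal play is mixed.
Let Row play A with probability p. Expected payoff against 1: (-7)p + 4(1−p) = −11p + 4; against 2: 7p + 3(1−p) = 4p + 3.
Setting these equal: −11p + 4 = 4p + 3 ⇒ −15p = -1 ⇒ p = 1/15, and the value is (-11)·(1/15) + 4 = 49/15.
For Column: with q = P(1), equating A's and B's payoffs gives −14q + 7 = q + 3 ⇒ q = 4/15.

49/15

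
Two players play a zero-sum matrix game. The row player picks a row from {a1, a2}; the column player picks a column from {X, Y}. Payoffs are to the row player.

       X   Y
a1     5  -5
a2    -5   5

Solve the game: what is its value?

Row minima: a1 → -5, a2 → -5; maximin = -5.
Column maxima: X → 5, Y → 5; minimax = 5.
-5 ≠ 5, so there is no saddle point; optimal play is mixed.
Let the row player play a1 with probability p. Expected payoff against X: 5p + (-5)(1−p) = 10p − 5; against Y: (-5)p + 5(1−p) = −10p + 5.
Setting these equal: 10p − 5 = −10p + 5 ⇒ 20p = 10 ⇒ p = 1/2, and the value is (10)·(1/2) − 5 = 0.
For the column player: with q = P(X), equating a1's and a2's payoffs gives 10q − 5 = −10q + 5 ⇒ q = 1/2.

0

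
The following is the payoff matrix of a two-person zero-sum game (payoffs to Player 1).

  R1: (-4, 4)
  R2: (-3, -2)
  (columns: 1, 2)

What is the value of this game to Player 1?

-3

Row minima: R1 → -4, R2 → -3; maximin = -3.
Column maxima: 1 → -3, 2 → 4; minimax = -3.
Since maximin = minimax = -3, there is a saddle point and the value is -3.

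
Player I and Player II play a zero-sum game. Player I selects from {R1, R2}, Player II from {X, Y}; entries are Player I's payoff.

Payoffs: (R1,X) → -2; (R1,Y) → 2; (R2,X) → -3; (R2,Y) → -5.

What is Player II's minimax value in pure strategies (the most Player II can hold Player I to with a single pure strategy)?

-2

Column maxima: X → -2, Y → 2.
The smallest of these is -2.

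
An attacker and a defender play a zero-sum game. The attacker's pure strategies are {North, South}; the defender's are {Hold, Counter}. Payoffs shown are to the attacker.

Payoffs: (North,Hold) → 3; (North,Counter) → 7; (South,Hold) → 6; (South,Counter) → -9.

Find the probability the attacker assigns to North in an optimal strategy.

15/19

Row minima: North → 3, South → -9; maximin = 3.
Column maxima: Hold → 6, Counter → 7; minimax = 6.
3 ≠ 6, so there is no saddle point; optimal play is mixed.
Let the attacker play North with probability p. Expected payoff against Hold: 3p + 6(1−p) = −3p + 6; against Counter: 7p + (-9)(1−p) = 16p − 9.
Setting these equal: −3p + 6 = 16p − 9 ⇒ −19p = -15 ⇒ p = 15/19, and the value is (-3)·(15/19) + 6 = 69/19.
For the defender: with q = P(Hold), equating North's and South's payoffs gives −4q + 7 = 15q − 9 ⇒ q = 16/19.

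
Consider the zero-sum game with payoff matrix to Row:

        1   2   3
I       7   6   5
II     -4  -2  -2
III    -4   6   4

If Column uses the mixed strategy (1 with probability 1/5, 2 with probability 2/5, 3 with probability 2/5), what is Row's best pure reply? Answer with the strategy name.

Expected payoff of I: (1/5)·7 + (2/5)·6 + (2/5)·5 = 29/5.
Expected payoff of II: (1/5)·(-4) + (2/5)·(-2) + (2/5)·(-2) = -12/5.
Expected payoff of III: (1/5)·(-4) + (2/5)·6 + (2/5)·4 = 16/5.
The largest is 29/5, so Row's best response is I.

I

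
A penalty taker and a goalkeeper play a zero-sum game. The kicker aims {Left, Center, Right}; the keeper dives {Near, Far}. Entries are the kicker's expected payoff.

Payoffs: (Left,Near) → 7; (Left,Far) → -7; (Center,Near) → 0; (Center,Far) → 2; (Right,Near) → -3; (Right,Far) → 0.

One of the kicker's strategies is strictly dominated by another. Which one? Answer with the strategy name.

Center gives a strictly higher payoff than Right against every column: 0 > -3, 2 > 0.
So Right is strictly dominated and the kicker never plays it.

Right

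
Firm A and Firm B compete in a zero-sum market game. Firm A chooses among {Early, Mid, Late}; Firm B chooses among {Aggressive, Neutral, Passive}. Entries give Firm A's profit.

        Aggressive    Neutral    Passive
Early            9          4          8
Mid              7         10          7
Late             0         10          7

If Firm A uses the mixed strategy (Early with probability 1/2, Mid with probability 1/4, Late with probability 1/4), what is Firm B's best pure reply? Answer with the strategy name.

Aggressive

If Firm B plays Aggressive, Firm A's expected payoff is (1/2)·9 + (1/4)·7 + (1/4)·0 = 25/4.
If Firm B plays Neutral, Firm A's expected payoff is (1/2)·4 + (1/4)·10 + (1/4)·10 = 7.
If Firm B plays Passive, Firm A's expected payoff is (1/2)·8 + (1/4)·7 + (1/4)·7 = 15/2.
Firm B minimizes Firm A's payoff; the smallest is 25/4, so the best response is Aggressive.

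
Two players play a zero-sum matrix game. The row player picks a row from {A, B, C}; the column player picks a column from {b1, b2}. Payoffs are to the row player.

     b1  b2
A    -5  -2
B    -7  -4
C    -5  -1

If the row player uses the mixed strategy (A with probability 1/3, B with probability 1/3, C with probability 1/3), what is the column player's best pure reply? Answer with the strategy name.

b1

If the column player plays b1, the row player's expected payoff is (1/3)·(-5) + (1/3)·(-7) + (1/3)·(-5) = -17/3.
If the column player plays b2, the row player's expected payoff is (1/3)·(-2) + (1/3)·(-4) + (1/3)·(-1) = -7/3.
The column player minimizes the row player's payoff; the smallest is -17/3, so the best response is b1.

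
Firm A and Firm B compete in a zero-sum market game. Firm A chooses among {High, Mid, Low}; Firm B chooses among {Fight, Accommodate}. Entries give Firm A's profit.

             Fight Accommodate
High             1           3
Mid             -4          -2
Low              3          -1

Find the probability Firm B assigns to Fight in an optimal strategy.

2/3

Row minima: High → 1, Mid → -4, Low → -1; maximin = 1.
Column maxima: Fight → 3, Accommodate → 3; minimax = 3.
1 ≠ 3, so there is no saddle point; optimal play is mixed.
Mid is strictly dominated by High, so Firm A never plays it.
On the remaining 2×2 (High, Low vs Fight, Accommodate):
Let Firm A play High with probability p. Expected payoff against Fight: 1p + 3(1−p) = −2p + 3; against Accommodate: 3p + (-1)(1−p) = 4p − 1.
Setting these equal: −2p + 3 = 4p − 1 ⇒ −6p = -4 ⇒ p = 2/3, and the value is (-2)·(2/3) + 3 = 5/3.
For Firm B: with q = P(Fight), equating High's and Low's payoffs gives −2q + 3 = 4q − 1 ⇒ q = 2/3.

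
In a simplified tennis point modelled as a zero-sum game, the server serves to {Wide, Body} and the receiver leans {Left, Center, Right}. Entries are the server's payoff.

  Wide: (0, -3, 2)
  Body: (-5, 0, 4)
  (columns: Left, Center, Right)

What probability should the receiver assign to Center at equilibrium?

5/8

Row minima: Wide → -3, Body → -5; maximin = -3.
Column maxima: Left → 0, Center → 0, Right → 4; minimax = 0.
-3 ≠ 0, so there is no saddle point; optimal play is mixed.
Right is strictly dominated by Left (it gives the server strictly more in every row), so the receiver never plays it.
On the remaining 2×2 (Wide, Body vs Left, Center):
Let the server play Wide with probability p. Expected payoff against Left: 0p + (-5)(1−p) = 5p − 5; against Center: (-3)p + 0(1−p) = −3p.
Setting these equal: 5p − 5 = −3p ⇒ 8p = 5 ⇒ p = 5/8, and the value is (5)·(5/8) − 5 = -15/8.
For the receiver: with q = P(Left), equating Wide's and Body's payoffs gives 3q − 3 = −5q ⇒ q = 3/8.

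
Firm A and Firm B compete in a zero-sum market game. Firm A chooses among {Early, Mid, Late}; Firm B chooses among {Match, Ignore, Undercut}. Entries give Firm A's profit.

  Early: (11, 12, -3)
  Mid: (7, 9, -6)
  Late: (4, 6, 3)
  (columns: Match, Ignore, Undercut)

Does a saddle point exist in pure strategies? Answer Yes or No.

Row minima: Early → -3, Mid → -6, Late → 3; maximin = 3.
Column maxima: Match → 11, Ignore → 12, Undercut → 3; minimax = 3.
maximin = minimax = 3, so a saddle point exists.

Yes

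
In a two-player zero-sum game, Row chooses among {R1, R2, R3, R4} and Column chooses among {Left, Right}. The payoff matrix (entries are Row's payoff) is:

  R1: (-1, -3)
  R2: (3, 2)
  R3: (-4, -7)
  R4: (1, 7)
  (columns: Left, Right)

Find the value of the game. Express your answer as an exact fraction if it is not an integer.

Row minima: R1 → -3, R2 → 2, R3 → -7, R4 → 1; maximin = 2.
Column maxima: Left → 3, Right → 7; minimax = 3.
2 ≠ 3, so there is no saddle point; optimal play is mixed.
R1 is strictly dominated by R2, so Row never plays it.
R3 is strictly dominated by R2, so Row never plays it.
On the remaining 2×2 (R2, R4 vs Left, Right):
Let Row play R2 with probability p. Expected payoff against Left: 3p + 1(1−p) = 2p + 1; against Right: 2p + 7(1−p) = −5p + 7.
Setting these equal: 2p + 1 = −5p + 7 ⇒ 7p = 6 ⇒ p = 6/7, and the value is (2)·(6/7) + 1 = 19/7.
For Column: with q = P(Left), equating R2's and R4's payoffs gives q + 2 = −6q + 7 ⇒ q = 5/7.

19/7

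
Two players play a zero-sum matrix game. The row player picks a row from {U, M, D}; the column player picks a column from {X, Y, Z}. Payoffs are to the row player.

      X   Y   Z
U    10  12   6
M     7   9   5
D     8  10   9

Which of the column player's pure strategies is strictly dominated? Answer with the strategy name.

Y

X holds the row player's payoff strictly below Y in every row: 10 < 12, 7 < 9, 8 < 10.
So Y is strictly dominated for the column player.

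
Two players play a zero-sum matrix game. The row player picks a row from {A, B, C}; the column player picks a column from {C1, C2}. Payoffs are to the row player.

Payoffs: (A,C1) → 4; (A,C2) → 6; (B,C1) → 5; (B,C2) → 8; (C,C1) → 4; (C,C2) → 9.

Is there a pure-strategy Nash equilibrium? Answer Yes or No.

Row minima: A → 4, B → 5, C → 4; maximin = 5.
Column maxima: C1 → 5, C2 → 9; minimax = 5.
maximin = minimax = 5, so a saddle point exists.

Yes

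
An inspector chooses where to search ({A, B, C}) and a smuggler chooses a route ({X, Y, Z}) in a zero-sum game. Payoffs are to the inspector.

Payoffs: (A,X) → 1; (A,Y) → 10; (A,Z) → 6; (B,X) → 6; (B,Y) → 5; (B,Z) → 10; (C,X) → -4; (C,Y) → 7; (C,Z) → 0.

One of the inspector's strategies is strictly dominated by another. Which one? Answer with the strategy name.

C

A gives a strictly higher payoff than C against every column: 1 > -4, 10 > 7, 6 > 0.
So C is strictly dominated and the inspector never plays it.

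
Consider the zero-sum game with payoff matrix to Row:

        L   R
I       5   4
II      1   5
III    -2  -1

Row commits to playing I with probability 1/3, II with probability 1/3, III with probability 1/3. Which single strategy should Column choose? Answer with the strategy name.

If Column plays L, Row's expected payoff is (1/3)·5 + (1/3)·1 + (1/3)·(-2) = 4/3.
If Column plays R, Row's expected payoff is (1/3)·4 + (1/3)·5 + (1/3)·(-1) = 8/3.
Column minimizes Row's payoff; the smallest is 4/3, so the best response is L.

L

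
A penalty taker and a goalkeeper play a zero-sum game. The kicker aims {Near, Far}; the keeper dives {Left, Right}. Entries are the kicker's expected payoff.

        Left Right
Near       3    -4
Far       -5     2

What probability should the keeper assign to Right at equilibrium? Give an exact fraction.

Row minima: Near → -4, Far → -5; maximin = -4.
Column maxima: Left → 3, Right → 2; minimax = 2.
-4 ≠ 2, so there is no saddle point; optimal play is mixed.
Let the kicker play Near with probability p. Expected payoff against Left: 3p + (-5)(1−p) = 8p − 5; against Right: (-4)p + 2(1−p) = −6p + 2.
Setting these equal: 8p − 5 = −6p + 2 ⇒ 14p = 7 ⇒ p = 1/2, and the value is (8)·(1/2) − 5 = -1.
For the keeper: with q = P(Left), equating Near's and Far's payoffs gives 7q − 4 = −7q + 2 ⇒ q = 3/7.

4/7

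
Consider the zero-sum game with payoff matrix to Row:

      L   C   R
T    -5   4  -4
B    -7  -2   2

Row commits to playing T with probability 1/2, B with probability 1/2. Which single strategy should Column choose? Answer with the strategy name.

If Column plays L, Row's expected payoff is (1/2)·(-5) + (1/2)·(-7) = -6.
If Column plays C, Row's expected payoff is (1/2)·4 + (1/2)·(-2) = 1.
If Column plays R, Row's expected payoff is (1/2)·(-4) + (1/2)·2 = -1.
Column minimizes Row's payoff; the smallest is -6, so the best response is L.

L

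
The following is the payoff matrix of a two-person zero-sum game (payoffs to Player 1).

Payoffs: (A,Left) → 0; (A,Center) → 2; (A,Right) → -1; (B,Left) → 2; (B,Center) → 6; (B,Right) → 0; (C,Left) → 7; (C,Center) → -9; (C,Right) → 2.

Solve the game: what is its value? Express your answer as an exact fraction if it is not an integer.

Row minima: A → -1, B → 0, C → -9; maximin = 0.
Column maxima: Left → 7, Center → 6, Right → 2; minimax = 2.
0 ≠ 2, so there is no saddle point; optimal play is mixed.
A is strictly dominated by B, so Player 1 never plays it.
Left is strictly dominated by Right (it gives Player 1 strictly more in every row), so Player 2 never plays it.
On the remaining 2×2 (B, C vs Center, Right):
Let Player 1 play B with probability p. Expected payoff against Center: 6p + (-9)(1−p) = 15p − 9; against Right: 0p + 2(1−p) = −2p + 2.
Setting these equal: 15p − 9 = −2p + 2 ⇒ 17p = 11 ⇒ p = 11/17, and the value is (15)·(11/17) − 9 = 12/17.
For Player 2: with q = P(Center), equating B's and C's payoffs gives 6q = −11q + 2 ⇒ q = 2/17.

12/17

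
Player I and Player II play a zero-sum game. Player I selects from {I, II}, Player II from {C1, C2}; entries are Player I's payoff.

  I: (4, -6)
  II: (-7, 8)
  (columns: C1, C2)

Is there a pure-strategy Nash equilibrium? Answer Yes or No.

Row minima: I → -6, II → -7; maximin = -6.
Column maxima: C1 → 4, C2 → 8; minimax = 4.
-6 ≠ 4, so no pure-strategy equilibrium exists.

No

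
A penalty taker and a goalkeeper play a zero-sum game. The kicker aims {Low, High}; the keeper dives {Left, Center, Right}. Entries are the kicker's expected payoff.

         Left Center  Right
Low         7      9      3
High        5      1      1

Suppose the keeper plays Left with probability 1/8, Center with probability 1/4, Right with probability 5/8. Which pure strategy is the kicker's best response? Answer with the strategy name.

Low

Expected payoff of Low: (1/8)·7 + (1/4)·9 + (5/8)·3 = 5.
Expected payoff of High: (1/8)·5 + (1/4)·1 + (5/8)·1 = 3/2.
The largest is 5, so the kicker's best response is Low.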